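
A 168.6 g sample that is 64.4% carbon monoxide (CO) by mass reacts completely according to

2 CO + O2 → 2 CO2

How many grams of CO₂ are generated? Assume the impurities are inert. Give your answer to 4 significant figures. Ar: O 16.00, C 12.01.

Mass of pure CO = 168.6 g × 0.644 = 108.58 g.
M(CO) = 12.01 + 16.00 = 28.01 g/mol.
M(CO2) = 12.01 + 2(16.00) = 44.01 g/mol.
n(CO) = 108.58 g / 28.01 g/mol = 3.8764 mol.
From the equation the CO:CO2 mole ratio is 2:2, so n(CO2) = 3.8764 × 2/2 = 3.8764 mol.
Mass of CO2 = 3.8764 mol × 44.01 g/mol = 170.60 g.

170.6 g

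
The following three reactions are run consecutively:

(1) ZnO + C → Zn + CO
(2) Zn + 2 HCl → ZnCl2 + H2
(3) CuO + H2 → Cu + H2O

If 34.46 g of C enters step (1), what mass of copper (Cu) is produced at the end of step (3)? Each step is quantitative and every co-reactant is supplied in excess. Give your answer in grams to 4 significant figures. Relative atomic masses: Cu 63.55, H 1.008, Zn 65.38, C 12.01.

182.3 g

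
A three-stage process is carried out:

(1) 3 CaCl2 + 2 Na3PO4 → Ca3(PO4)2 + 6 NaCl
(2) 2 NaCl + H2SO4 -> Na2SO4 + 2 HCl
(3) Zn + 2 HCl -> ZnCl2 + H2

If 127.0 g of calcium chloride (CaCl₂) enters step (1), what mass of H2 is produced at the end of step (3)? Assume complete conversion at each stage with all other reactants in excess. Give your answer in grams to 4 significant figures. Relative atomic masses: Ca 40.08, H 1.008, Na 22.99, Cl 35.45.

M(CaCl2) = 40.08 + 2(35.45) = 110.98 g/mol.
M(H2) = 2(1.008) = 2.016 g/mol.
n(CaCl2) = 127.0 / 110.98 = 1.1444 mol.
Reaction (1): CaCl2→NaCl ratio 3:6 ⇒ n(NaCl) = 2.2887 mol.
Reaction (2): NaCl→HCl ratio 2:2 ⇒ n(HCl) = 2.2887 mol.
Reaction (3): HCl→H2 ratio 2:1 ⇒ n(H2) = 1.1444 mol.
Mass of H2 = 1.1444 × 2.016 = 2.3070 g.

2.307 g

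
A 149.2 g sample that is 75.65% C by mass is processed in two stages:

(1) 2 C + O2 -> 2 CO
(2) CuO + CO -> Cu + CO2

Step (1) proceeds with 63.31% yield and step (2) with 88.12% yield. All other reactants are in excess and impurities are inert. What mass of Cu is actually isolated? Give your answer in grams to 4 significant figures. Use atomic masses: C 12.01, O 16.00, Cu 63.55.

333.2 g

Pure C = 149.2 × 0.7565 = 112.87 g.
M(C) = 12.01 g/mol.
M(Cu) = 63.55 g/mol.
n(C) = 112.87 / 12.01 = 9.3980 mol.
Step 1 (C:CO = 2:2): theoretical n(CO) = 9.3980 mol; at 63.31% yield, n(CO) = 5.9499 mol.
Step 2 (CO:Cu = 1:1): theoretical n(Cu) = 5.9499 mol, so theoretical mass = 5.9499 × 63.55 = 378.11 g.
At 88.12% yield, actual mass of Cu = 378.11 × 0.8812 = 333.19 g.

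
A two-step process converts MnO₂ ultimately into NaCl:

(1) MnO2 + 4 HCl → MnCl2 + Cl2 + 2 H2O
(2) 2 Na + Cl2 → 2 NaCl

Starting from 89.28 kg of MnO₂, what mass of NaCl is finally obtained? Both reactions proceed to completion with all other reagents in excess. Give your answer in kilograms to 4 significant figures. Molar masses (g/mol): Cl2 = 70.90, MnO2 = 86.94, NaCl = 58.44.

89.28 kg = 89280 g.
n(MnO2) = 89280 / 86.94 = 1026.9 mol.
Step 1 gives a 1:1 ratio of MnO2 to Cl2, so n(Cl2) = 1026.9 mol.
In step 2 the Cl2:NaCl ratio is 1:2, so n(NaCl) = 2053.8 mol.
Mass of NaCl = 2053.8 × 58.44 = 120030 g = 120.0 kg.

120.0 kg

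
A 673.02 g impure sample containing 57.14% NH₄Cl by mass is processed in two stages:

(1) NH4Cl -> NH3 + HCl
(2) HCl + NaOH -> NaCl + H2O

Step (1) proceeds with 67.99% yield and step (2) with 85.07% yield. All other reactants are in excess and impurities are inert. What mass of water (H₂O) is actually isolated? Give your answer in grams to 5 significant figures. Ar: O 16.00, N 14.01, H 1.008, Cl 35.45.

74.913 g

Pure NH4Cl = 673.02 × 0.5714 = 384.564 g.
M(NH4Cl) = 14.01 + 4(1.008) + 35.45 = 53.492 g/mol.
M(H2O) = 2(1.008) + 16.00 = 18.016 g/mol.
n(NH4Cl) = 384.564 / 53.492 = 7.18918 mol.
Step 1 (NH4Cl:HCl = 1:1): theoretical n(HCl) = 7.18918 mol; at 67.99% yield, n(HCl) = 4.88792 mol.
Step 2 (HCl:H2O = 1:1): theoretical n(H2O) = 4.88792 mol, so theoretical mass = 4.88792 × 18.016 = 88.0608 g.
At 85.07% yield, actual mass of H2O = 88.0608 × 0.8507 = 74.9133 g.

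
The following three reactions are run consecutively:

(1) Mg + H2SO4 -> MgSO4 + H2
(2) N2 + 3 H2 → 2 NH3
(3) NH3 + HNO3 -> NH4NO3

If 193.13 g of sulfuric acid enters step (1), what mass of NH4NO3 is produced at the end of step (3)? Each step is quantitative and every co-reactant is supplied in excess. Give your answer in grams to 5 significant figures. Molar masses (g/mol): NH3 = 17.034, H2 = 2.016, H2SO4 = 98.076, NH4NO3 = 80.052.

105.09 g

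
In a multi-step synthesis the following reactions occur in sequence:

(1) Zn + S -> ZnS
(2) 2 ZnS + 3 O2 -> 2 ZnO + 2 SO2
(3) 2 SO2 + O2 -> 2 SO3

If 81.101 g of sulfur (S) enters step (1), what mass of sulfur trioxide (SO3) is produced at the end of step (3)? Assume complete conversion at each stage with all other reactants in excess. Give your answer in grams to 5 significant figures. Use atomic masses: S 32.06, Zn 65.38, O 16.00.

M(S) = 32.06 g/mol.
M(SO3) = 32.06 + 3(16.00) = 80.06 g/mol.
n(S) = 81.101 / 32.06 = 2.52966 mol.
Reaction (1): S→ZnS ratio 1:1 ⇒ n(ZnS) = 2.52966 mol.
Reaction (2): ZnS→SO2 ratio 2:2 ⇒ n(SO2) = 2.52966 mol.
Reaction (3): SO2→SO3 ratio 2:2 ⇒ n(SO3) = 2.52966 mol.
Mass of SO3 = 2.52966 × 80.06 = 202.525 g.

202.52 g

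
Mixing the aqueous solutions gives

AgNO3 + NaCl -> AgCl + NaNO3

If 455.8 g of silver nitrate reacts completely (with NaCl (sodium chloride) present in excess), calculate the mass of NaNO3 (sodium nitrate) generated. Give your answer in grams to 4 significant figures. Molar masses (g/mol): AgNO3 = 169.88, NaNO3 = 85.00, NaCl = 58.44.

n(AgNO3) = 455.80 g / 169.88 g/mol = 2.6831 mol.
From the equation the AgNO3:NaNO3 mole ratio is 1:1, so n(NaNO3) = 2.6831 × 1/1 = 2.6831 mol.
Mass of NaNO3 = 2.6831 mol × 85.00 g/mol = 228.06 g.

228.1 g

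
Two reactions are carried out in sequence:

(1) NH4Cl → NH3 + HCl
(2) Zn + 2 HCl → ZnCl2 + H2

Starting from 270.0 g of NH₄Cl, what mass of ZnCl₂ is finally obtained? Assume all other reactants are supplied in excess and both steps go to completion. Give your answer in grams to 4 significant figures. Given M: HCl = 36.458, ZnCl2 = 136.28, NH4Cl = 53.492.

n(NH4Cl) = 270.00 / 53.492 = 5.0475 mol.
Step 1 gives a 1:1 ratio of NH4Cl to HCl, so n(HCl) = 5.0475 mol.
In step 2 the HCl:ZnCl2 ratio is 2:1, so n(ZnCl2) = 2.5237 mol.
Mass of ZnCl2 = 2.5237 × 136.28 = 343.94 g.

343.9 g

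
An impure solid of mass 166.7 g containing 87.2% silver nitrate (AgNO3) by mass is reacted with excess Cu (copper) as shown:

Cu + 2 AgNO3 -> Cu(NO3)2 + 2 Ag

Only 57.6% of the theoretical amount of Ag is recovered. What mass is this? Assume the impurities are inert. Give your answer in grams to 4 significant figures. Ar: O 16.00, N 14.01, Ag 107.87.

Pure AgNO3 available = 166.7 g × 0.872 = 145.36 g.
M(AgNO3) = 107.87 + 14.01 + 3(16.00) = 169.88 g/mol.
M(Ag) = 107.87 g/mol.
n(AgNO3) = 145.36 g / 169.88 g/mol = 0.85568 mol.
From the equation the AgNO3:Ag mole ratio is 2:2, so n(Ag) = 0.85568 × 2/2 = 0.85568 mol.
Mass of Ag = 0.85568 mol × 107.87 g/mol = 92.302 g.
Actual mass collected = 92.302 g × 0.576 = 53.166 g.

53.17 g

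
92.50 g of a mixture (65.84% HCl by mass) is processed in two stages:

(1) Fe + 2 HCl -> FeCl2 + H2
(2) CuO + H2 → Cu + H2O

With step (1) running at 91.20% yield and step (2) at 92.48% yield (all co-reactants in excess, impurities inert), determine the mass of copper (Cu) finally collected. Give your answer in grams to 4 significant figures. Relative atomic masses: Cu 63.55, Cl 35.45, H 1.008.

Pure HCl = 92.50 × 0.6584 = 60.902 g.
M(HCl) = 1.008 + 35.45 = 36.458 g/mol.
M(Cu) = 63.55 g/mol.
n(HCl) = 60.902 / 36.458 = 1.6705 mol.
Step 1 (HCl:H2 = 2:1): theoretical n(H2) = 0.83524 mol; at 91.20% yield, n(H2) = 0.76173 mol.
Step 2 (H2:Cu = 1:1): theoretical n(Cu) = 0.76173 mol, so theoretical mass = 0.76173 × 63.55 = 48.408 g.
At 92.48% yield, actual mass of Cu = 48.408 × 0.9248 = 44.768 g.

44.77 g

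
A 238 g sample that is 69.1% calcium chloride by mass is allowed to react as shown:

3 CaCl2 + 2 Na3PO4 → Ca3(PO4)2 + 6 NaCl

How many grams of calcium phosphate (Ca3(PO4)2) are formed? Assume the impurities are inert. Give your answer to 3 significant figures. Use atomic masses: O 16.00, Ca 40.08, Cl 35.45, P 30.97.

Mass of pure CaCl2 = 238 g × 0.691 = 164.5 g.
M(CaCl2) = 40.08 + 2(35.45) = 110.98 g/mol.
M(Ca3(PO4)2) = 3(40.08) + 2(30.97) + 8(16.00) = 310.18 g/mol.
n(CaCl2) = 164.5 g / 110.98 g/mol = 1.482 mol.
From the equation the CaCl2:Ca3(PO4)2 mole ratio is 3:1, so n(Ca3(PO4)2) = 1.482 × 1/3 = 0.4940 mol.
Mass of Ca3(PO4)2 = 0.4940 mol × 310.18 g/mol = 153.2 g.

153 g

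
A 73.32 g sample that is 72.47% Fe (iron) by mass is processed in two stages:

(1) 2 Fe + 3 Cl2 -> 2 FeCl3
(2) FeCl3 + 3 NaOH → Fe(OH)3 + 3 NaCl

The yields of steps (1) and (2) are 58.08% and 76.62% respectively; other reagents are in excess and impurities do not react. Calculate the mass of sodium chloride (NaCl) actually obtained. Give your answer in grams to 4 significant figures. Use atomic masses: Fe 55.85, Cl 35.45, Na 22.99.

74.23 g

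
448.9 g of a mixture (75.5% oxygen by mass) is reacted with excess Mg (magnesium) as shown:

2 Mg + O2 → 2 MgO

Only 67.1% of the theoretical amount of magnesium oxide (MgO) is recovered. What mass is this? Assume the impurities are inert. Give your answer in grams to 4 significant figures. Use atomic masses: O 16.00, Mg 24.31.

Pure O2 available = 448.9 g × 0.755 = 338.92 g.
M(O2) = 2(16.00) = 32.00 g/mol.
M(MgO) = 24.31 + 16.00 = 40.31 g/mol.
n(O2) = 338.92 g / 32.00 g/mol = 10.591 mol.
From the equation the O2:MgO mole ratio is 1:2, so n(MgO) = 10.591 × 2/1 = 21.182 mol.
Mass of MgO = 21.182 mol × 40.31 g/mol = 853.87 g.
Actual mass collected = 853.87 g × 0.671 = 572.94 g.

572.9 g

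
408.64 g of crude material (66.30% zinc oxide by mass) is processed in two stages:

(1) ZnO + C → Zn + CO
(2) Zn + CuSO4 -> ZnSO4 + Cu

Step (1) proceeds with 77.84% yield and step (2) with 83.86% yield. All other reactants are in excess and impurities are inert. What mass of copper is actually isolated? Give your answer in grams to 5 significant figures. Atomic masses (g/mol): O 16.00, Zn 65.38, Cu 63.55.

138.11 g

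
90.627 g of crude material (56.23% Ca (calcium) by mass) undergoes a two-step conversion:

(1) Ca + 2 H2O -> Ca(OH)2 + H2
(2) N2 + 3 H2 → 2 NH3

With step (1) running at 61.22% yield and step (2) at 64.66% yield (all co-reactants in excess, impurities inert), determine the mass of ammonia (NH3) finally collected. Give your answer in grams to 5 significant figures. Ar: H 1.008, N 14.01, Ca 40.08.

Pure Ca = 90.627 × 0.5623 = 50.9596 g.
M(Ca) = 40.08 g/mol.
M(NH3) = 14.01 + 3(1.008) = 17.034 g/mol.
n(Ca) = 50.9596 / 40.08 = 1.27145 mol.
Step 1 (Ca:H2 = 1:1): theoretical n(H2) = 1.27145 mol; at 61.22% yield, n(H2) = 0.778379 mol.
Step 2 (H2:NH3 = 3:2): theoretical n(NH3) = 0.518920 mol, so theoretical mass = 0.518920 × 17.034 = 8.83928 g.
At 64.66% yield, actual mass of NH3 = 8.83928 × 0.6466 = 5.71548 g.

5.7155 g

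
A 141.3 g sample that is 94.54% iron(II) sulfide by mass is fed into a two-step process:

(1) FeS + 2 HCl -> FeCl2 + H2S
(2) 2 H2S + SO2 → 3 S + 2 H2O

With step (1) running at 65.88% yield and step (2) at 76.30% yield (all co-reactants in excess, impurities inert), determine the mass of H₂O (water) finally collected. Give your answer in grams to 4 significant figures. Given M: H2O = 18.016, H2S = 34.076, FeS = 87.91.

13.76 g

Pure FeS = 141.3 × 0.9454 = 133.59 g.
n(FeS) = 133.59 / 87.91 = 1.5196 mol.
Step 1 (FeS:H2S = 1:1): theoretical n(H2S) = 1.5196 mol; at 65.88% yield, n(H2S) = 1.0011 mol.
Step 2 (H2S:H2O = 2:2): theoretical n(H2O) = 1.0011 mol, so theoretical mass = 1.0011 × 18.016 = 18.036 g.
At 76.30% yield, actual mass of H2O = 18.036 × 0.7630 = 13.761 g.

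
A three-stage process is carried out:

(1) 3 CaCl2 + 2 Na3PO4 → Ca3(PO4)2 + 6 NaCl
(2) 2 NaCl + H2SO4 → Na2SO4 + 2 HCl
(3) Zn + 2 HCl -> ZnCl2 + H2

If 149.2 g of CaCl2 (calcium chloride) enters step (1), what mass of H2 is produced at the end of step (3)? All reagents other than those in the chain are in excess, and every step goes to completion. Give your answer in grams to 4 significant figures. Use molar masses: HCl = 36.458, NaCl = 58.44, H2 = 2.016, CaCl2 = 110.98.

n(CaCl2) = 149.2 / 110.98 = 1.3444 mol.
Reaction (1): CaCl2→NaCl ratio 3:6 ⇒ n(NaCl) = 2.6888 mol.
Reaction (2): NaCl→HCl ratio 2:2 ⇒ n(HCl) = 2.6888 mol.
Reaction (3): HCl→H2 ratio 2:1 ⇒ n(H2) = 1.3444 mol.
Mass of H2 = 1.3444 × 2.016 = 2.7103 g.

2.710 g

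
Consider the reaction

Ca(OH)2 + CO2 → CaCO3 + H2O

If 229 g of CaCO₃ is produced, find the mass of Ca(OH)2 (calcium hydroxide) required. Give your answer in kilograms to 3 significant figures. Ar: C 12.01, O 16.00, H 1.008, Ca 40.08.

M(CaCO3) = 40.08 + 12.01 + 3(16.00) = 100.09 g/mol.
M(Ca(OH)2) = 40.08 + 2(16.00) + 2(1.008) = 74.096 g/mol.
n(CaCO3) = 229.0 g / 100.09 g/mol = 2.288 mol.
From the equation the CaCO3:Ca(OH)2 mole ratio is 1:1, so n(Ca(OH)2) = 2.288 × 1/1 = 2.288 mol.
Mass of Ca(OH)2 = 2.288 mol × 74.096 g/mol = 169.5 g.
Converting to kg: 169.5 g = 0.170 kg.

0.170 kg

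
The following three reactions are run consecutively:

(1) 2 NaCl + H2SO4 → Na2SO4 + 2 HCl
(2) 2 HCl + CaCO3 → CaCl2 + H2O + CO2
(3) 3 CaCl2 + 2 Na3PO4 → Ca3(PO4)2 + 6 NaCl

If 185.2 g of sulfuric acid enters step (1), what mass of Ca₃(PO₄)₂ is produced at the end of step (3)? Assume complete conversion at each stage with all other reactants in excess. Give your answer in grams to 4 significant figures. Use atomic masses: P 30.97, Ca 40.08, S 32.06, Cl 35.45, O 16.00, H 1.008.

M(H2SO4) = 2(1.008) + 32.06 + 4(16.00) = 98.076 g/mol.
M(Ca3(PO4)2) = 3(40.08) + 2(30.97) + 8(16.00) = 310.18 g/mol.
n(H2SO4) = 185.2 / 98.076 = 1.8883 mol.
Reaction (1): H2SO4→HCl ratio 1:2 ⇒ n(HCl) = 3.7767 mol.
Reaction (2): HCl→CaCl2 ratio 2:1 ⇒ n(CaCl2) = 1.8883 mol.
Reaction (3): CaCl2→Ca3(PO4)2 ratio 3:1 ⇒ n(Ca3(PO4)2) = 0.62944 mol.
Mass of Ca3(PO4)2 = 0.62944 × 310.18 = 195.24 g.

195.2 g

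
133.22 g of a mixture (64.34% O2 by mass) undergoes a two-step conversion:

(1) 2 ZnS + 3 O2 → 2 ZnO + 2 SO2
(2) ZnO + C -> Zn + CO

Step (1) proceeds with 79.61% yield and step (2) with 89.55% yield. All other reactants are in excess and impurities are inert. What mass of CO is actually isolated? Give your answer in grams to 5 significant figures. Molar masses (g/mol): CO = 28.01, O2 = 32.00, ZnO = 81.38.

Pure O2 = 133.22 × 0.6434 = 85.7137 g.
n(O2) = 85.7137 / 32.00 = 2.67855 mol.
Step 1 (O2:ZnO = 3:2): theoretical n(ZnO) = 1.78570 mol; at 79.61% yield, n(ZnO) = 1.42160 mol.
Step 2 (ZnO:CO = 1:1): theoretical n(CO) = 1.42160 mol, so theoretical mass = 1.42160 × 28.01 = 39.8190 g.
At 89.55% yield, actual mass of CO = 39.8190 × 0.8955 = 35.6579 g.

35.658 g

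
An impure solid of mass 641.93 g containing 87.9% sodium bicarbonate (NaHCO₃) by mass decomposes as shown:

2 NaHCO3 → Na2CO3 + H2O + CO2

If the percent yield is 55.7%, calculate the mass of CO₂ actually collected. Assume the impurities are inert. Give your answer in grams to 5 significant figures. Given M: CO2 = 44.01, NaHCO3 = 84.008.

82.325 g

Pure NaHCO3 available = 641.93 g × 0.879 = 564.256 g.
n(NaHCO3) = 564.256 g / 84.008 g/mol = 6.71670 mol.
From the equation the NaHCO3:CO2 mole ratio is 2:1, so n(CO2) = 6.71670 × 1/2 = 3.35835 mol.
Mass of CO2 = 3.35835 mol × 44.01 g/mol = 147.801 g.
Actual mass collected = 147.801 g × 0.557 = 82.3251 g.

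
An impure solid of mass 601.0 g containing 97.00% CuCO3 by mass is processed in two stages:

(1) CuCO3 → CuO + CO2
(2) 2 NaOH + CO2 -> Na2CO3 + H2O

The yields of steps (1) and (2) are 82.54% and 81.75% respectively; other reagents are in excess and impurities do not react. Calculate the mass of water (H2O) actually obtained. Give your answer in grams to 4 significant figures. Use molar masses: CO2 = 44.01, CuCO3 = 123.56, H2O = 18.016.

57.36 g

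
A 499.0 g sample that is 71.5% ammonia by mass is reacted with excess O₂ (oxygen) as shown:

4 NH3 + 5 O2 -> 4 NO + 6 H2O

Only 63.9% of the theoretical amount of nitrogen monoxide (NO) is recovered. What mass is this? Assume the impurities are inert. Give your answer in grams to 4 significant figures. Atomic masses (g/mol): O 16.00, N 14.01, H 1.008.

401.7 g

Pure NH3 available = 499.0 g × 0.715 = 356.79 g.
M(NH3) = 14.01 + 3(1.008) = 17.034 g/mol.
M(NO) = 14.01 + 16.00 = 30.01 g/mol.
n(NH3) = 356.79 g / 17.034 g/mol = 20.945 mol.
From the equation the NH3:NO mole ratio is 4:4, so n(NO) = 20.945 × 4/4 = 20.945 mol.
Mass of NO = 20.945 mol × 30.01 g/mol = 628.57 g.
Actual mass collected = 628.57 g × 0.639 = 401.66 g.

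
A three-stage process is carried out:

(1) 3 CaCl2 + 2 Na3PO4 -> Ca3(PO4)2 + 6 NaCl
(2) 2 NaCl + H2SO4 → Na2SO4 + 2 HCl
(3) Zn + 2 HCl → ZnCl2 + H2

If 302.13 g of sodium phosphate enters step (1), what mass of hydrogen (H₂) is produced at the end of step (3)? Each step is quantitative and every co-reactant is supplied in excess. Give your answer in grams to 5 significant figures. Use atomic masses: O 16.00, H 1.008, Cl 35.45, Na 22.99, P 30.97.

5.5730 g

M(Na3PO4) = 3(22.99) + 30.97 + 4(16.00) = 163.94 g/mol.
M(H2) = 2(1.008) = 2.016 g/mol.
n(Na3PO4) = 302.13 / 163.94 = 1.84293 mol.
Reaction (1): Na3PO4→NaCl ratio 2:6 ⇒ n(NaCl) = 5.52879 mol.
Reaction (2): NaCl→HCl ratio 2:2 ⇒ n(HCl) = 5.52879 mol.
Reaction (3): HCl→H2 ratio 2:1 ⇒ n(H2) = 2.76440 mol.
Mass of H2 = 2.76440 × 2.016 = 5.57302 g.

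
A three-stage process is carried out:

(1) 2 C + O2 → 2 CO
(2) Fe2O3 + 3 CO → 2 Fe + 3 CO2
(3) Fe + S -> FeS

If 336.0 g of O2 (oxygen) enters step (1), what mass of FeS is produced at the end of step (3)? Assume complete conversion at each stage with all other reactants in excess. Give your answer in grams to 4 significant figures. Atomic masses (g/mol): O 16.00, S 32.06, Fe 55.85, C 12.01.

1231 g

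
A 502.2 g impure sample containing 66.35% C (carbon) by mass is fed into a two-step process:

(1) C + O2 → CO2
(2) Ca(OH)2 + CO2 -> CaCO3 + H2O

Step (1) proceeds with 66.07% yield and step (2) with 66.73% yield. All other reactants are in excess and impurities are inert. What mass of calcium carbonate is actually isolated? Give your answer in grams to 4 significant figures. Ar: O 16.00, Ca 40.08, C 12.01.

1224 g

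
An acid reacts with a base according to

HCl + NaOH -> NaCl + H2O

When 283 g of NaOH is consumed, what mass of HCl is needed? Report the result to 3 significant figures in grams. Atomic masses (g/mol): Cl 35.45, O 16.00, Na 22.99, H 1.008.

M(NaOH) = 22.99 + 16.00 + 1.008 = 39.998 g/mol.
M(HCl) = 1.008 + 35.45 = 36.458 g/mol.
n(NaOH) = 283.0 g / 39.998 g/mol = 7.075 mol.
From the equation the NaOH:HCl mole ratio is 1:1, so n(HCl) = 7.075 × 1/1 = 7.075 mol.
Mass of HCl = 7.075 mol × 36.458 g/mol = 258.0 g.

258 g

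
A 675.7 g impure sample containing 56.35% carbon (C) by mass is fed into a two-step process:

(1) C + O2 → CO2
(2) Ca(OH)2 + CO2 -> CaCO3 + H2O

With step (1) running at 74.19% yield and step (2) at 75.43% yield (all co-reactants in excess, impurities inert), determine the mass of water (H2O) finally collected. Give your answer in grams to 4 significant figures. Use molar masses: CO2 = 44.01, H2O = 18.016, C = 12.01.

Pure C = 675.7 × 0.5635 = 380.76 g.
n(C) = 380.76 / 12.01 = 31.703 mol.
Step 1 (C:CO2 = 1:1): theoretical n(CO2) = 31.703 mol; at 74.19% yield, n(CO2) = 23.521 mol.
Step 2 (CO2:H2O = 1:1): theoretical n(H2O) = 23.521 mol, so theoretical mass = 23.521 × 18.016 = 423.75 g.
At 75.43% yield, actual mass of H2O = 423.75 × 0.7543 = 319.63 g.

319.6 g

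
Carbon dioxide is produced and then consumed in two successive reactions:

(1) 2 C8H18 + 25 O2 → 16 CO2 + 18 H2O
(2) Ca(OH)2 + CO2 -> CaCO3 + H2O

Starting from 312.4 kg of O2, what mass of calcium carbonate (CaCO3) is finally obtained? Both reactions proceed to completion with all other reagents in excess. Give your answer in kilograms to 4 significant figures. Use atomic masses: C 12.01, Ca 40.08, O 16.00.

M(O2) = 2(16.00) = 32.00 g/mol.
M(CaCO3) = 40.08 + 12.01 + 3(16.00) = 100.09 g/mol.
312.4 kg = 312400 g.
n(O2) = 312400 / 32.00 = 9762.5 mol.
Step 1 gives a 25:16 ratio of O2 to CO2, so n(CO2) = 6248.0 mol.
In step 2 the CO2:CaCO3 ratio is 1:1, so n(CaCO3) = 6248.0 mol.
Mass of CaCO3 = 6248.0 × 100.09 = 625360 g = 625.4 kg.

625.4 kg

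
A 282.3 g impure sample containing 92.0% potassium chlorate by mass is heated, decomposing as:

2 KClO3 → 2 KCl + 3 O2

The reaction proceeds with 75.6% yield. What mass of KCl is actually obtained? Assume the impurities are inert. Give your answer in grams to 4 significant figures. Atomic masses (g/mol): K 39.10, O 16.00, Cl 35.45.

Pure KClO3 available = 282.3 g × 0.920 = 259.72 g.
M(KClO3) = 39.10 + 35.45 + 3(16.00) = 122.55 g/mol.
M(KCl) = 39.10 + 35.45 = 74.55 g/mol.
n(KClO3) = 259.72 g / 122.55 g/mol = 2.1193 mol.
From the equation the KClO3:KCl mole ratio is 2:2, so n(KCl) = 2.1193 × 2/2 = 2.1193 mol.
Mass of KCl = 2.1193 mol × 74.55 g/mol = 157.99 g.
Actual mass collected = 157.99 g × 0.756 = 119.44 g.

119.4 g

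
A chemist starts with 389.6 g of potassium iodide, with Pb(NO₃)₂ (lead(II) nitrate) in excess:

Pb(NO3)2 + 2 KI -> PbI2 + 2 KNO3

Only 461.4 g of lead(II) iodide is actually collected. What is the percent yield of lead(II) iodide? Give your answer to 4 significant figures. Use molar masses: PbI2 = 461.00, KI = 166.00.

85.29 %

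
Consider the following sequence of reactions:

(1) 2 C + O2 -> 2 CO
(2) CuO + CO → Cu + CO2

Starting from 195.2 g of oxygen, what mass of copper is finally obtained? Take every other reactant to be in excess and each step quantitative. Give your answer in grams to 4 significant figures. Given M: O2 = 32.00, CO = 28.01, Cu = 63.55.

775.3 g

n(O2) = 195.20 / 32.00 = 6.1000 mol.
Step 1 gives a 1:2 ratio of O2 to CO, so n(CO) = 12.200 mol.
In step 2 the CO:Cu ratio is 1:1, so n(Cu) = 12.200 mol.
Mass of Cu = 12.200 × 63.55 = 775.31 g.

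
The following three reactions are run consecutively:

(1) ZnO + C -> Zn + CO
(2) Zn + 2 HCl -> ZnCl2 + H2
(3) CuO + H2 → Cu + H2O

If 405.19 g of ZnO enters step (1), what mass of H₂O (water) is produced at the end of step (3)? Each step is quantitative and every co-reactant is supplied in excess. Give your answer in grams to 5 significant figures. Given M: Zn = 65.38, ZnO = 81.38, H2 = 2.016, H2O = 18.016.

89.701 g

n(ZnO) = 405.19 / 81.38 = 4.97899 mol.
Reaction (1): ZnO→Zn ratio 1:1 ⇒ n(Zn) = 4.97899 mol.
Reaction (2): Zn→H2 ratio 1:1 ⇒ n(H2) = 4.97899 mol.
Reaction (3): H2→H2O ratio 1:1 ⇒ n(H2O) = 4.97899 mol.
Mass of H2O = 4.97899 × 18.016 = 89.7014 g.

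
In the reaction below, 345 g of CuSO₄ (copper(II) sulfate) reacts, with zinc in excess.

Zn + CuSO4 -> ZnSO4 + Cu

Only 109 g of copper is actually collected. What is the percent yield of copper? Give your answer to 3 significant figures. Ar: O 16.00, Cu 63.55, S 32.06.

79.4 %

M(CuSO4) = 63.55 + 32.06 + 4(16.00) = 159.61 g/mol.
M(Cu) = 63.55 g/mol.
n(CuSO4) = 345.0 g / 159.61 g/mol = 2.162 mol.
From the equation the CuSO4:Cu mole ratio is 1:1, so n(Cu) = 2.162 × 1/1 = 2.162 mol.
Mass of Cu = 2.162 mol × 63.55 g/mol = 137.4 g.
This is the theoretical yield. Percent yield = 109 g / 137.4 g × 100% = 79.35%.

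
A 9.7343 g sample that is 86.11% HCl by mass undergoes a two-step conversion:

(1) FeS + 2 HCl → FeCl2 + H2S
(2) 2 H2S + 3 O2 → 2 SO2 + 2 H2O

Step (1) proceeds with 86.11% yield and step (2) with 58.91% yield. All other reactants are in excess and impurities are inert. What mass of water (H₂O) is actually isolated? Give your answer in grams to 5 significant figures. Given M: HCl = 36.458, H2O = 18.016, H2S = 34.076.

1.0506 g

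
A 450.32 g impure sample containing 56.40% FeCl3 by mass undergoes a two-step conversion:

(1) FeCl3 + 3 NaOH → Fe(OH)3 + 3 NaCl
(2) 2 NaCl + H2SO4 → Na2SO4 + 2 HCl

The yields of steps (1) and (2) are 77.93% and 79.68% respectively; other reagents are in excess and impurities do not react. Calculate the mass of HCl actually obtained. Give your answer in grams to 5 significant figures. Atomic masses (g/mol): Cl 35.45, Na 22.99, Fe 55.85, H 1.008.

106.35 g

Pure FeCl3 = 450.32 × 0.5640 = 253.980 g.
M(FeCl3) = 55.85 + 3(35.45) = 162.20 g/mol.
M(HCl) = 1.008 + 35.45 = 36.458 g/mol.
n(FeCl3) = 253.980 / 162.20 = 1.56585 mol.
Step 1 (FeCl3:NaCl = 1:3): theoretical n(NaCl) = 4.69754 mol; at 77.93% yield, n(NaCl) = 3.66080 mol.
Step 2 (NaCl:HCl = 2:2): theoretical n(HCl) = 3.66080 mol, so theoretical mass = 3.66080 × 36.458 = 133.465 g.
At 79.68% yield, actual mass of HCl = 133.465 × 0.7968 = 106.345 g.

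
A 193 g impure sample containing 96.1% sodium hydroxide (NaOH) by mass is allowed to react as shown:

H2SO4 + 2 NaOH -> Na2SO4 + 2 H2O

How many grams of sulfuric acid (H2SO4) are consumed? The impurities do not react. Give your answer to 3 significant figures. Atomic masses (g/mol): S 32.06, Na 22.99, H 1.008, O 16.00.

Mass of pure NaOH = 193 g × 0.961 = 185.5 g.
M(NaOH) = 22.99 + 16.00 + 1.008 = 39.998 g/mol.
M(H2SO4) = 2(1.008) + 32.06 + 4(16.00) = 98.076 g/mol.
n(NaOH) = 185.5 g / 39.998 g/mol = 4.637 mol.
From the equation the NaOH:H2SO4 mole ratio is 2:1, so n(H2SO4) = 4.637 × 1/2 = 2.319 mol.
Mass of H2SO4 = 2.319 mol × 98.076 g/mol = 227.4 g.

227 g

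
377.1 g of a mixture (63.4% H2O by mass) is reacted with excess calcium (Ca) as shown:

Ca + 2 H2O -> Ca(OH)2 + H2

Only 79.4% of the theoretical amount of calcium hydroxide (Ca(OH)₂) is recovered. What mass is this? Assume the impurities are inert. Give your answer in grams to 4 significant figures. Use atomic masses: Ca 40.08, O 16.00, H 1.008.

Pure H2O available = 377.1 g × 0.634 = 239.08 g.
M(H2O) = 2(1.008) + 16.00 = 18.016 g/mol.
M(Ca(OH)2) = 40.08 + 2(16.00) + 2(1.008) = 74.096 g/mol.
n(H2O) = 239.08 g / 18.016 g/mol = 13.271 mol.
From the equation the H2O:Ca(OH)2 mole ratio is 2:1, so n(Ca(OH)2) = 13.271 × 1/2 = 6.6353 mol.
Mass of Ca(OH)2 = 6.6353 mol × 74.096 g/mol = 491.65 g.
Actual mass collected = 491.65 g × 0.794 = 390.37 g.

390.4 g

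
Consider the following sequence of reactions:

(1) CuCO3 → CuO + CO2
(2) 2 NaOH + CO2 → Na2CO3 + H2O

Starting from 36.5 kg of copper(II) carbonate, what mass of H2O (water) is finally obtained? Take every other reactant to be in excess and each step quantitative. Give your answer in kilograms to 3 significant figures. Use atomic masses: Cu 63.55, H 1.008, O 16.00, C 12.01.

5.32 kg

M(CuCO3) = 63.55 + 12.01 + 3(16.00) = 123.56 g/mol.
M(H2O) = 2(1.008) + 16.00 = 18.016 g/mol.
36.5 kg = 36500 g.
n(CuCO3) = 36500 / 123.56 = 295.4 mol.
Step 1 gives a 1:1 ratio of CuCO3 to CO2, so n(CO2) = 295.4 mol.
In step 2 the CO2:H2O ratio is 1:1, so n(H2O) = 295.4 mol.
Mass of H2O = 295.4 × 18.016 = 5322 g = 5.32 kg.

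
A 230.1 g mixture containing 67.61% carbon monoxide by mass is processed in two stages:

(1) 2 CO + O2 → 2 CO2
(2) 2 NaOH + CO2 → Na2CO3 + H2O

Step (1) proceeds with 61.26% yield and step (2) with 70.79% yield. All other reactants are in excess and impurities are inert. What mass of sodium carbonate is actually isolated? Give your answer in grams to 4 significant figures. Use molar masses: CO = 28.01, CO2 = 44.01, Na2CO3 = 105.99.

255.3 g

Pure CO = 230.1 × 0.6761 = 155.57 g.
n(CO) = 155.57 / 28.01 = 5.5541 mol.
Step 1 (CO:CO2 = 2:2): theoretical n(CO2) = 5.5541 mol; at 61.26% yield, n(CO2) = 3.4024 mol.
Step 2 (CO2:Na2CO3 = 1:1): theoretical n(Na2CO3) = 3.4024 mol, so theoretical mass = 3.4024 × 105.99 = 360.63 g.
At 70.79% yield, actual mass of Na2CO3 = 360.63 × 0.7079 = 255.29 g.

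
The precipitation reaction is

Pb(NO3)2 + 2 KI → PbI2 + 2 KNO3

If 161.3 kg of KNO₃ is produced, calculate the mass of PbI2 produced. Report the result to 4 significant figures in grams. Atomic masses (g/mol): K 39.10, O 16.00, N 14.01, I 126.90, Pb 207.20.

367700 g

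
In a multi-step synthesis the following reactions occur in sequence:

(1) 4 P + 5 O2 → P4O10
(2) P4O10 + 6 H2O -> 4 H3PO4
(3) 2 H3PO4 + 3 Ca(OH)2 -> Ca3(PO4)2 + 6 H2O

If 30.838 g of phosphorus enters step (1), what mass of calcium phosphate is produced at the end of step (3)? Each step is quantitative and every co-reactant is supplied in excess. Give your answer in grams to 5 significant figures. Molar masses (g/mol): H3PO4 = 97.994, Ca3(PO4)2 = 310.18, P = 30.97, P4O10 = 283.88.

154.43 g

n(P) = 30.838 / 30.97 = 0.995738 mol.
Reaction (1): P→P4O10 ratio 4:1 ⇒ n(P4O10) = 0.248934 mol.
Reaction (2): P4O10→H3PO4 ratio 1:4 ⇒ n(H3PO4) = 0.995738 mol.
Reaction (3): H3PO4→Ca3(PO4)2 ratio 2:1 ⇒ n(Ca3(PO4)2) = 0.497869 mol.
Mass of Ca3(PO4)2 = 0.497869 × 310.18 = 154.429 g.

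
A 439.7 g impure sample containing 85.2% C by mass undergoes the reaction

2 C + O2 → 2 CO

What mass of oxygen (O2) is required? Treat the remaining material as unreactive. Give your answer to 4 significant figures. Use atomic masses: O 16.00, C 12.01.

499.1 g

Mass of pure C = 439.7 g × 0.852 = 374.62 g.
M(C) = 12.01 g/mol.
M(O2) = 2(16.00) = 32.00 g/mol.
n(C) = 374.62 g / 12.01 g/mol = 31.193 mol.
From the equation the C:O2 mole ratio is 2:1, so n(O2) = 31.193 × 1/2 = 15.596 mol.
Mass of O2 = 15.596 mol × 32.00 g/mol = 499.08 g.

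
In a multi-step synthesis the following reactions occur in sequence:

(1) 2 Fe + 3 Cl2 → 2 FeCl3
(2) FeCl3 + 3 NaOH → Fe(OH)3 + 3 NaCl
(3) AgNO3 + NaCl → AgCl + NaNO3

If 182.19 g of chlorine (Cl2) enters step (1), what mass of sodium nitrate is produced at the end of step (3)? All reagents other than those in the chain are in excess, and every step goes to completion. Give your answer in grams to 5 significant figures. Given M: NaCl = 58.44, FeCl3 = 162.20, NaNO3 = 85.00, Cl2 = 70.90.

436.84 g

n(Cl2) = 182.19 / 70.90 = 2.56968 mol.
Reaction (1): Cl2→FeCl3 ratio 3:2 ⇒ n(FeCl3) = 1.71312 mol.
Reaction (2): FeCl3→NaCl ratio 1:3 ⇒ n(NaCl) = 5.13935 mol.
Reaction (3): NaCl→NaNO3 ratio 1:1 ⇒ n(NaNO3) = 5.13935 mol.
Mass of NaNO3 = 5.13935 × 85.00 = 436.845 g.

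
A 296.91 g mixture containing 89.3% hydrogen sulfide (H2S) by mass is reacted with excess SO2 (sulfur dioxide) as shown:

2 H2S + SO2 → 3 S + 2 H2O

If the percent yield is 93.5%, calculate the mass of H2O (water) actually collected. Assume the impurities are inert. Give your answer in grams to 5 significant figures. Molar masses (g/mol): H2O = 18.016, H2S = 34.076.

131.07 g

Pure H2S available = 296.91 g × 0.893 = 265.141 g.
n(H2S) = 265.141 g / 34.076 g/mol = 7.78086 mol.
From the equation the H2S:H2O mole ratio is 2:2, so n(H2O) = 7.78086 × 2/2 = 7.78086 mol.
Mass of H2O = 7.78086 mol × 18.016 g/mol = 140.180 g.
Actual mass collected = 140.180 g × 0.935 = 131.068 g.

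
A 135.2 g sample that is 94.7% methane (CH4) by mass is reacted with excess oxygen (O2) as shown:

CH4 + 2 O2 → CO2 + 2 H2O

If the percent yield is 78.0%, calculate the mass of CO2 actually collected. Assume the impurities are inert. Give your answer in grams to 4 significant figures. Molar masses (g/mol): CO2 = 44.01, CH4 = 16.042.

274.0 g

Pure CH4 available = 135.2 g × 0.947 = 128.03 g.
n(CH4) = 128.03 g / 16.042 g/mol = 7.9812 mol.
From the equation the CH4:CO2 mole ratio is 1:1, so n(CO2) = 7.9812 × 1/1 = 7.9812 mol.
Mass of CO2 = 7.9812 mol × 44.01 g/mol = 351.25 g.
Actual mass collected = 351.25 g × 0.780 = 273.98 g.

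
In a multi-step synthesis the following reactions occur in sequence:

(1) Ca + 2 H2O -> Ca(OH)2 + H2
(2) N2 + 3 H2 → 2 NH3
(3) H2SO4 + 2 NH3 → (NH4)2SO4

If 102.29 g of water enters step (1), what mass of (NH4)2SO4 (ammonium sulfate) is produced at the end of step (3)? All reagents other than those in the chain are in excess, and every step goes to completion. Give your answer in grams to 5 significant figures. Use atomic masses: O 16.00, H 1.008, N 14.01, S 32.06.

M(H2O) = 2(1.008) + 16.00 = 18.016 g/mol.
M((NH4)2SO4) = 2(14.01) + 8(1.008) + 32.06 + 4(16.00) = 132.144 g/mol.
n(H2O) = 102.29 / 18.016 = 5.67773 mol.
Reaction (1): H2O→H2 ratio 2:1 ⇒ n(H2) = 2.83887 mol.
Reaction (2): H2→NH3 ratio 3:2 ⇒ n(NH3) = 1.89258 mol.
Reaction (3): NH3→(NH4)2SO4 ratio 2:1 ⇒ n((NH4)2SO4) = 0.946288 mol.
Mass of (NH4)2SO4 = 0.946288 × 132.144 = 125.046 g.

125.05 g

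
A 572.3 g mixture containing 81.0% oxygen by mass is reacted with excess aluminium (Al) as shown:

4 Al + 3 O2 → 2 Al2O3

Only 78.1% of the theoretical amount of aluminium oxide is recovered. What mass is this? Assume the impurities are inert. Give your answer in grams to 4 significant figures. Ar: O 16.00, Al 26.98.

Pure O2 available = 572.3 g × 0.810 = 463.56 g.
M(O2) = 2(16.00) = 32.00 g/mol.
M(Al2O3) = 2(26.98) + 3(16.00) = 101.96 g/mol.
n(O2) = 463.56 g / 32.00 g/mol = 14.486 mol.
From the equation the O2:Al2O3 mole ratio is 3:2, so n(Al2O3) = 14.486 × 2/3 = 9.6576 mol.
Mass of Al2O3 = 9.6576 mol × 101.96 g/mol = 984.69 g.
Actual mass collected = 984.69 g × 0.781 = 769.04 g.

769.0 g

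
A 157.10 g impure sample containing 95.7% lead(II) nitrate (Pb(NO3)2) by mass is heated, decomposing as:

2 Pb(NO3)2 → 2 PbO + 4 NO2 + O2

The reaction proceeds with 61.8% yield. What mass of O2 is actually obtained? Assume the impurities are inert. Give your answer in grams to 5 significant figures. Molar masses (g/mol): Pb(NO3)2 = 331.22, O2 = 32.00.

Pure Pb(NO3)2 available = 157.10 g × 0.957 = 150.345 g.
n(Pb(NO3)2) = 150.345 g / 331.22 g/mol = 0.453912 mol.
From the equation the Pb(NO3)2:O2 mole ratio is 2:1, so n(O2) = 0.453912 × 1/2 = 0.226956 mol.
Mass of O2 = 0.226956 mol × 32.00 g/mol = 7.26259 g.
Actual mass collected = 7.26259 g × 0.618 = 4.48828 g.

4.4883 g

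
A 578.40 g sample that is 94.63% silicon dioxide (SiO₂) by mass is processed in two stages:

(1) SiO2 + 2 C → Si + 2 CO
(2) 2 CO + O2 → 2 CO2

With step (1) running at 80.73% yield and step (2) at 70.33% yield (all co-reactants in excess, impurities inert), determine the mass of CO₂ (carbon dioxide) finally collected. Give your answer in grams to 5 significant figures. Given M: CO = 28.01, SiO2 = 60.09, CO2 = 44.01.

Pure SiO2 = 578.40 × 0.9463 = 547.340 g.
n(SiO2) = 547.340 / 60.09 = 9.10867 mol.
Step 1 (SiO2:CO = 1:2): theoretical n(CO) = 18.2173 mol; at 80.73% yield, n(CO) = 14.7069 mol.
Step 2 (CO:CO2 = 2:2): theoretical n(CO2) = 14.7069 mol, so theoretical mass = 14.7069 × 44.01 = 647.249 g.
At 70.33% yield, actual mass of CO2 = 647.249 × 0.7033 = 455.210 g.

455.21 g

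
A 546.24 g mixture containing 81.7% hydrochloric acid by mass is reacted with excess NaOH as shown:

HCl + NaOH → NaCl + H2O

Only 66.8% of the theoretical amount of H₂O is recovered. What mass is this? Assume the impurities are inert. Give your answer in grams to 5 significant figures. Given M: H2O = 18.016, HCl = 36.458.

147.32 g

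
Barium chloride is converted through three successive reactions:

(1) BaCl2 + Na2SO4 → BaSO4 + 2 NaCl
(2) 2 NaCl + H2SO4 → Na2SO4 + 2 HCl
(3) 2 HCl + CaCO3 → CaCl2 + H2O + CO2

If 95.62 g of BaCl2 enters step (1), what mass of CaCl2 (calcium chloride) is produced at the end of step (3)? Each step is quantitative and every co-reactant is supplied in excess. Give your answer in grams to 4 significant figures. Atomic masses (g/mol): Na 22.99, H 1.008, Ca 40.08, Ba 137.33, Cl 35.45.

M(BaCl2) = 137.33 + 2(35.45) = 208.23 g/mol.
M(CaCl2) = 40.08 + 2(35.45) = 110.98 g/mol.
n(BaCl2) = 95.62 / 208.23 = 0.45920 mol.
Reaction (1): BaCl2→NaCl ratio 1:2 ⇒ n(NaCl) = 0.91841 mol.
Reaction (2): NaCl→HCl ratio 2:2 ⇒ n(HCl) = 0.91841 mol.
Reaction (3): HCl→CaCl2 ratio 2:1 ⇒ n(CaCl2) = 0.45920 mol.
Mass of CaCl2 = 0.45920 × 110.98 = 50.962 g.

50.96 g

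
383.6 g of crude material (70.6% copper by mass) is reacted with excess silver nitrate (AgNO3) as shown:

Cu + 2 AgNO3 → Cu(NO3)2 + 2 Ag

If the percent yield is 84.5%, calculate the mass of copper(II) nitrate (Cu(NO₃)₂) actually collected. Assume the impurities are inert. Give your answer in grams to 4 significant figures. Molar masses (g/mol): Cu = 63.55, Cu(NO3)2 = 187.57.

675.4 g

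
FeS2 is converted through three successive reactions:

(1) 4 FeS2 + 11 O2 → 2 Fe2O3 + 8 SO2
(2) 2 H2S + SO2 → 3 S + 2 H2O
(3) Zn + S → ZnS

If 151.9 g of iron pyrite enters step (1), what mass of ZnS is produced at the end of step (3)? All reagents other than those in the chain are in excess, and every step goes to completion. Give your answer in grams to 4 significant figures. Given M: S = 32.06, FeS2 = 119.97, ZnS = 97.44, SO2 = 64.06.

740.2 g

n(FeS2) = 151.9 / 119.97 = 1.2661 mol.
Reaction (1): FeS2→SO2 ratio 4:8 ⇒ n(SO2) = 2.5323 mol.
Reaction (2): SO2→S ratio 1:3 ⇒ n(S) = 7.5969 mol.
Reaction (3): S→ZnS ratio 1:1 ⇒ n(ZnS) = 7.5969 mol.
Mass of ZnS = 7.5969 × 97.44 = 740.24 g.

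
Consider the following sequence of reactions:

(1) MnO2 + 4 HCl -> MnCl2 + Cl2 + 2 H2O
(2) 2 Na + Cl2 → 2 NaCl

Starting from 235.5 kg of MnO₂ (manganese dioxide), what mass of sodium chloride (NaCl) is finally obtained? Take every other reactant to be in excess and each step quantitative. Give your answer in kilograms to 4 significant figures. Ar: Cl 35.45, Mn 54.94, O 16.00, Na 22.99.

316.6 kg

M(MnO2) = 54.94 + 2(16.00) = 86.94 g/mol.
M(NaCl) = 22.99 + 35.45 = 58.44 g/mol.
235.5 kg = 235500 g.
n(MnO2) = 235500 / 86.94 = 2708.8 mol.
Step 1 gives a 1:1 ratio of MnO2 to Cl2, so n(Cl2) = 2708.8 mol.
In step 2 the Cl2:NaCl ratio is 1:2, so n(NaCl) = 5417.5 mol.
Mass of NaCl = 5417.5 × 58.44 = 316600 g = 316.6 kg.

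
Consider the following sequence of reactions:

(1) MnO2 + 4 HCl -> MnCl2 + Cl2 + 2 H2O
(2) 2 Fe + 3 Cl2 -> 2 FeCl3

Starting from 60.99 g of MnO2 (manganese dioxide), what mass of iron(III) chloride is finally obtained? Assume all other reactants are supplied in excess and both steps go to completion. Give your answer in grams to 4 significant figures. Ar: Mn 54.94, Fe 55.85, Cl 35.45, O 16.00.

75.86 g

M(MnO2) = 54.94 + 2(16.00) = 86.94 g/mol.
M(FeCl3) = 55.85 + 3(35.45) = 162.20 g/mol.
n(MnO2) = 60.990 / 86.94 = 0.70152 mol.
Step 1 gives a 1:1 ratio of MnO2 to Cl2, so n(Cl2) = 0.70152 mol.
In step 2 the Cl2:FeCl3 ratio is 3:2, so n(FeCl3) = 0.46768 mol.
Mass of FeCl3 = 0.46768 × 162.20 = 75.858 g.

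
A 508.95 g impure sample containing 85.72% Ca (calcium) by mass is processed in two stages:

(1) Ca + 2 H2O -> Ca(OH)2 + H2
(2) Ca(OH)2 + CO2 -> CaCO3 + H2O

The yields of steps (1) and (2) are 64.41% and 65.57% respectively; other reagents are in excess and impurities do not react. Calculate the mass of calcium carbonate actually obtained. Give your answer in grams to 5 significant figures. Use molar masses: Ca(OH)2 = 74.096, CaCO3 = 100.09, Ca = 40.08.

460.13 g

Pure Ca = 508.95 × 0.8572 = 436.272 g.
n(Ca) = 436.272 / 40.08 = 10.8850 mol.
Step 1 (Ca:Ca(OH)2 = 1:1): theoretical n(Ca(OH)2) = 10.8850 mol; at 64.41% yield, n(Ca(OH)2) = 7.01105 mol.
Step 2 (Ca(OH)2:CaCO3 = 1:1): theoretical n(CaCO3) = 7.01105 mol, so theoretical mass = 7.01105 × 100.09 = 701.736 g.
At 65.57% yield, actual mass of CaCO3 = 701.736 × 0.6557 = 460.128 g.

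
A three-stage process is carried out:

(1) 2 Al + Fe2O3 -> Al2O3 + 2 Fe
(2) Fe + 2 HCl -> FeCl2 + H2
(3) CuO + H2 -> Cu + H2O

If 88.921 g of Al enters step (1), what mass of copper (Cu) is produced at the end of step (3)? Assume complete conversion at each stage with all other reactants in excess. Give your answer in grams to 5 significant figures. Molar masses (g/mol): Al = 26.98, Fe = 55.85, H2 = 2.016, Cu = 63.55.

209.45 g

n(Al) = 88.921 / 26.98 = 3.29581 mol.
Reaction (1): Al→Fe ratio 2:2 ⇒ n(Fe) = 3.29581 mol.
Reaction (2): Fe→H2 ratio 1:1 ⇒ n(H2) = 3.29581 mol.
Reaction (3): H2→Cu ratio 1:1 ⇒ n(Cu) = 3.29581 mol.
Mass of Cu = 3.29581 × 63.55 = 209.449 g.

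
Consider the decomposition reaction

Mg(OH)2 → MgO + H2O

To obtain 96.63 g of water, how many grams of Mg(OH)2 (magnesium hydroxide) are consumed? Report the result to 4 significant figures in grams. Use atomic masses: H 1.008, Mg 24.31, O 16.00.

M(H2O) = 2(1.008) + 16.00 = 18.016 g/mol.
M(Mg(OH)2) = 24.31 + 2(16.00) + 2(1.008) = 58.326 g/mol.
n(H2O) = 96.630 g / 18.016 g/mol = 5.3636 mol.
From the equation the H2O:Mg(OH)2 mole ratio is 1:1, so n(Mg(OH)2) = 5.3636 × 1/1 = 5.3636 mol.
Mass of Mg(OH)2 = 5.3636 mol × 58.326 g/mol = 312.84 g.

312.8 g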